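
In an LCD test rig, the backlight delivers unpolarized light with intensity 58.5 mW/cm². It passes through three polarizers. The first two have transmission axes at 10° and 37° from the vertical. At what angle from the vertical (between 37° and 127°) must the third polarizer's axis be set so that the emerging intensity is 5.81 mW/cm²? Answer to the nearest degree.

Unpolarized light through the first polarizer → I₁ = ½ I₀, now polarized at 10°.
I₂ = I₁ cos²(37° − 10°) = 0.5 I₀ · cos²(27°) = 0.3969 I₀.
Target fraction: 5.81 / 58.5 mW/cm² = 0.09932 of I₀.
Need I₃/I₀ = 0.09932, so cos²(θ − 37°) = 0.09932 / 0.3969 = 0.2502.
θ − 37° = arccos(√0.2502) = 60.0°, giving θ ≈ 37 + 60.0 = 97.0°.

θ ≈ 97°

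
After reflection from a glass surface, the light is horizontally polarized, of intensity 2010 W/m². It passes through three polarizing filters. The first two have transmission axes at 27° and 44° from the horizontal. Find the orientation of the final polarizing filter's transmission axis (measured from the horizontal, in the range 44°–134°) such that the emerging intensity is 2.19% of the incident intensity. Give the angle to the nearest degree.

I₁ = I₀ cos²(27° − 0°) = I₀ cos²(27°) = 0.7939 I₀.
I₂ = I₁ cos²(44° − 27°) = 0.7939 I₀ · cos²(17°) = 0.726 I₀.
Need I₃/I₀ = 0.0219, so cos²(θ − 44°) = 0.0219 / 0.726 = 0.03016.
θ − 44° = arccos(√0.03016) = 80.0°, giving θ ≈ 44 + 80.0 = 124.0°.

θ ≈ 124°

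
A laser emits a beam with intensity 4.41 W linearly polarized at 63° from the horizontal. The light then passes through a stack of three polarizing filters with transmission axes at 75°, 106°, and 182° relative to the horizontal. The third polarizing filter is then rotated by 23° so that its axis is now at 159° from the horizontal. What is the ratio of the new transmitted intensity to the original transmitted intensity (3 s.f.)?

I_new/I_old ≈ 6.19

Before rotation:
By Malus's law, I₁ = I₀ cos²(75° − 63°) = I₀ cos²(12°) = 0.9568 I₀.
I₂ = I₁ cos²(106° − 75°) = 0.9568 I₀ · cos²(31°) = 0.703 I₀.
I₃ = I₂ cos²(182° − 106°) = 0.703 I₀ · cos²(76°) = 0.04114 I₀.
After rotation:
I₁ = I₀ cos²(75° − 63°) = I₀ cos²(12°) = 0.9568 I₀.
I₂ = I₁ cos²(106° − 75°) = 0.9568 I₀ · cos²(31°) = 0.703 I₀.
I₃ = I₂ cos²(159° − 106°) = 0.703 I₀ · cos²(53°) = 0.2546 I₀.
Ratio = 0.2546 / 0.04114 = 6.188.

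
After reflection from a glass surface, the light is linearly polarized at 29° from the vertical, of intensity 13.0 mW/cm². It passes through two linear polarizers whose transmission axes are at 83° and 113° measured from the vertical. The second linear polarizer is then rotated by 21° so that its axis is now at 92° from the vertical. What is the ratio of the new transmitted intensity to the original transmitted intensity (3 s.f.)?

Before rotation:
By Malus's law, I₁ = I₀ cos²(83° − 29°) = I₀ cos²(54°) = 0.3455 I₀.
I₂ = I₁ cos²(113° − 83°) = 0.3455 I₀ · cos²(30°) = 0.2591 I₀.
After rotation:
I₁ = I₀ cos²(83° − 29°) = I₀ cos²(54°) = 0.3455 I₀.
I₂ = I₁ cos²(92° − 83°) = 0.3455 I₀ · cos²(9°) = 0.337 I₀.
Ratio = 0.337 / 0.2591 = 1.301.

I_new/I_old ≈ 1.30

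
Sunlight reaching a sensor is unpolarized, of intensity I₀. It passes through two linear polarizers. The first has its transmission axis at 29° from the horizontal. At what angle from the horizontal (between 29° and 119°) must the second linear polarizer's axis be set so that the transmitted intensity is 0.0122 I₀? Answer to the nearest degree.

θ ≈ 110°

Unpolarized light through the first polarizer → I₁ = ½ I₀, now polarized at 29°.
Need I₂/I₀ = 0.0122, so cos²(θ − 29°) = 0.0122 / 0.5 = 0.0244.
θ − 29° = arccos(√0.0244) = 81.0°, giving θ ≈ 29 + 81.0 = 110.0°.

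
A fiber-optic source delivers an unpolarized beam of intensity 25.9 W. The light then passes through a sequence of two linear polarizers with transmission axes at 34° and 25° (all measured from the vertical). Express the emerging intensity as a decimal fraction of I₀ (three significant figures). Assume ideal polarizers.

Unpolarized light through the first polarizer → I₁ = 25.9 W/2 = 12.95 W, polarized at 34°.
I₂ = I₁ · cos²(9°) = 12.95 · 0.9755 = 12.63 W.
Transmitted fraction = 0.4878.

I/I₀ ≈ 0.488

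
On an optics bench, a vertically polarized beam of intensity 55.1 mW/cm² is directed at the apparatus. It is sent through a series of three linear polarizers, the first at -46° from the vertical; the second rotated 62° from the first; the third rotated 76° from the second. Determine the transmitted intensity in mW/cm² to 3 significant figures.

I₁ = 55.1 mW/cm² · cos²(46°) = 26.59 mW/cm².
I₂ = I₁ · cos²(62°) = 26.59 · 0.2204 = 5.86 mW/cm².
I₃ = I₂ · cos²(76°) = 5.86 · 0.05853 = 0.343 mW/cm².

I ≈ 0.343 mW/cm²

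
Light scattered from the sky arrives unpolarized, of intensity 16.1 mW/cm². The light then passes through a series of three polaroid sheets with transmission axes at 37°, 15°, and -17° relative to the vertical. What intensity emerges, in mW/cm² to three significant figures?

I ≈ 4.98 mW/cm²

Unpolarized light through the first polarizer → I₁ = 16.1 mW/cm²/2 = 8.05 mW/cm², polarized at 37°.
I₂ = I₁ · cos²(22°) = 8.05 · 0.8597 = 6.92 mW/cm².
I₃ = I₂ · cos²(32°) = 6.92 · 0.7192 = 4.977 mW/cm².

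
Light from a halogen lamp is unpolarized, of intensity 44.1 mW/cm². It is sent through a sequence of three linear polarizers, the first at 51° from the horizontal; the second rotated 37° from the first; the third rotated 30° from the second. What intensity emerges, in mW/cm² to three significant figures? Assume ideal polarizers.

I ≈ 10.5 mW/cm²

Unpolarized light through the first polarizer → I₁ = 44.1 mW/cm²/2 = 22.05 mW/cm², polarized at 51°.
I₂ = I₁ · cos²(37°) = 22.05 · 0.6378 = 14.06 mW/cm².
I₃ = I₂ · cos²(30°) = 14.06 · 0.75 = 10.55 mW/cm².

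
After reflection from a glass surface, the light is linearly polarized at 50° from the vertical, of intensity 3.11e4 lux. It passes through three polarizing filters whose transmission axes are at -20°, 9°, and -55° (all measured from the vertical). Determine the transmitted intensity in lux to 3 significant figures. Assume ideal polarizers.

By Malus's law, I₁ = 3.11e4 lux · cos²(70°) = 3638 lux.
I₂ = I₁ · cos²(29°) = 3638 · 0.765 = 2783 lux.
I₃ = I₂ · cos²(64°) = 2783 · 0.1922 = 534.8 lux.

I ≈ 535 lux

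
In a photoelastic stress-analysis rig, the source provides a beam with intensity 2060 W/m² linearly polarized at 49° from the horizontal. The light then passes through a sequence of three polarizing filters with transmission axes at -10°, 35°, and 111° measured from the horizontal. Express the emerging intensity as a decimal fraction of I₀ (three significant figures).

I₁ = 2060 W/m² · cos²(59°) = 546.4 W/m².
I₂ = I₁ · cos²(45°) = 546.4 · 0.5 = 273.2 W/m².
I₃ = I₂ · cos²(76°) = 273.2 · 0.05853 = 15.99 W/m².
Transmitted fraction = 0.007762.

I/I₀ ≈ 0.00776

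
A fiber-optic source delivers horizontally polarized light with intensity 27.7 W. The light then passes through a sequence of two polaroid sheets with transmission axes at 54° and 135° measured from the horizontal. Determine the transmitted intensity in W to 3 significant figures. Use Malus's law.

By Malus's law, I₁ = 27.7 W · cos²(54°) = 9.57 W.
I₂ = I₁ · cos²(81°) = 9.57 · 0.02447 = 0.2342 W.

I ≈ 0.234 W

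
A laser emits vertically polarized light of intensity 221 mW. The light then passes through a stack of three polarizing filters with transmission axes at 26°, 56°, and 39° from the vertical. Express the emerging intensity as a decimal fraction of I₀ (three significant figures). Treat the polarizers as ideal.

I/I₀ ≈ 0.554

I₁ = 221 mW · cos²(26°) = 178.5 mW.
I₂ = I₁ · cos²(30°) = 178.5 · 0.75 = 133.9 mW.
I₃ = I₂ · cos²(17°) = 133.9 · 0.9145 = 122.5 mW.
Transmitted fraction = 0.5541.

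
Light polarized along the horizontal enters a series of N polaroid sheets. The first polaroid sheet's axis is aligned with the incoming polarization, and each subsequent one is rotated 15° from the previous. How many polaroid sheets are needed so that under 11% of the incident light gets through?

N = 33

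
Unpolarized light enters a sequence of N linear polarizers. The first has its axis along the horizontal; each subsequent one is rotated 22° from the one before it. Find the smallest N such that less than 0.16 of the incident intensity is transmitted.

N = 9

First polarizer halves the unpolarized light: factor 1/2.
Each further stage multiplies by cos²(22°) = 0.8597.
After N polarizers: T = 0.5·0.8597^(N−1). Require T < 0.16 ⇒ N−1 > ln(0.16/0.5)/ln(0.8597) = 7.54, so N−1 ≥ 8 and N = 9.
Check: N=9 gives T = 0.1492 < 0.16; N=8 gives T = 0.1735.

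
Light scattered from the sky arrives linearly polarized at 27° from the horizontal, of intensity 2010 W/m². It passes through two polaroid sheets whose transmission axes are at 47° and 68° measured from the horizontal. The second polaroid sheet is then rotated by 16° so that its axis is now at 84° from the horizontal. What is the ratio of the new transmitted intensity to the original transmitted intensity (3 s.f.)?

Before rotation:
I₁ = I₀ cos²(47° − 27°) = I₀ cos²(20°) = 0.883 I₀.
I₂ = I₁ cos²(68° − 47°) = 0.883 I₀ · cos²(21°) = 0.7696 I₀.
After rotation:
I₁ = I₀ cos²(47° − 27°) = I₀ cos²(20°) = 0.883 I₀.
I₂ = I₁ cos²(84° − 47°) = 0.883 I₀ · cos²(37°) = 0.5632 I₀.
Ratio = 0.5632 / 0.7696 = 0.7318.

I_new/I_old ≈ 0.732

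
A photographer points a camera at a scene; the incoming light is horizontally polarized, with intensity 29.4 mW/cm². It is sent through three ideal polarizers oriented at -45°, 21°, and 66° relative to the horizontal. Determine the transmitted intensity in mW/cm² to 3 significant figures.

I ≈ 1.22 mW/cm²

I₁ = 29.4 mW/cm² · cos²(45°) = 14.7 mW/cm².
I₂ = I₁ · cos²(66°) = 14.7 · 0.1654 = 2.432 mW/cm².
I₃ = I₂ · cos²(45°) = 2.432 · 0.5 = 1.216 mW/cm².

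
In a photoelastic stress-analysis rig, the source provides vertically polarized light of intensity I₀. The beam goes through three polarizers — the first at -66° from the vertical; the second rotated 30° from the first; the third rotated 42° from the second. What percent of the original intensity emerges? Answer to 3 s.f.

≈ 6.85%

I₁ = I₀ cos²(-66° − 0°) = I₀ cos²(66°) = 0.1654 I₀.
I₂ = I₁ cos²(30°) = 0.1654 · 0.75 I₀ = 0.1241 I₀.
I₃ = I₂ cos²(42°) = 0.1241 · 0.5523 I₀ = 0.06852 I₀.
That is 6.852% of the incident intensity.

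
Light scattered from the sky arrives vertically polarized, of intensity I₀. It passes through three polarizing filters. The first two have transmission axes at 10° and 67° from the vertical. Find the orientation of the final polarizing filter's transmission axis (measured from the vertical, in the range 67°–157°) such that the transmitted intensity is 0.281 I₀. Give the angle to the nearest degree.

θ ≈ 76°

I₁ = I₀ cos²(10° − 0°) = I₀ cos²(10°) = 0.9698 I₀.
I₂ = I₁ cos²(67° − 10°) = 0.9698 I₀ · cos²(57°) = 0.2877 I₀.
Need I₃/I₀ = 0.281, so cos²(θ − 67°) = 0.281 / 0.2877 = 0.9768.
θ − 67° = arccos(√0.9768) = 8.8°, giving θ ≈ 67 + 8.8 = 75.8°.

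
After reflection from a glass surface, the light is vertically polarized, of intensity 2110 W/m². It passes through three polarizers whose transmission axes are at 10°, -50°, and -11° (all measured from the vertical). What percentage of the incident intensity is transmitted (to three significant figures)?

≈ 14.6%

I₁ = 2110 W/m² · cos²(10°) = 2046 W/m².
I₂ = I₁ · cos²(60°) = 2046 · 0.25 = 511.6 W/m².
I₃ = I₂ · cos²(39°) = 511.6 · 0.604 = 309 W/m².
That is 14.64% of the incident intensity.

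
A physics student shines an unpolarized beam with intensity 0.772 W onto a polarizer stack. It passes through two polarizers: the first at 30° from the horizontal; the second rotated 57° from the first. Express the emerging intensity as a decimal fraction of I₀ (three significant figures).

I/I₀ ≈ 0.148

Unpolarized light through the first polarizer → I₁ = 0.772 W/2 = 0.386 W, polarized at 30°.
I₂ = I₁ · cos²(57°) = 0.386 · 0.2966 = 0.1145 W.
Transmitted fraction = 0.1483.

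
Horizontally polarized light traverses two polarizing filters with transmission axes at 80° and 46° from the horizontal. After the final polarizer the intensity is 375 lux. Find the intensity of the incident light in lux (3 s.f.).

By Malus's law, I₁ = I₀ cos²(80° − 0°) = I₀ cos²(80°) = 0.03015 I₀.
I₂ = I₁ cos²(46° − 80°) = 0.03015 I₀ · cos²(34°) = 0.02072 I₀.
So 375 lux = 0.02072 I₀, giving I₀ = 375/0.02072 = 1.809e+04 lux.

I₀ ≈ 1.81e4 lux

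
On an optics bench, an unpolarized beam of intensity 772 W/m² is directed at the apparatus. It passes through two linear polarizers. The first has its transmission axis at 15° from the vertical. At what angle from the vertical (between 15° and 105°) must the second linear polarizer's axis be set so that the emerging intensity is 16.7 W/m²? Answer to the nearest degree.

θ ≈ 93°

Unpolarized light through the first polarizer → I₁ = ½ I₀, now polarized at 15°.
Target fraction: 16.7 / 772 W/m² = 0.02163 of I₀.
Need I₂/I₀ = 0.02163, so cos²(θ − 15°) = 0.02163 / 0.5 = 0.04326.
θ − 15° = arccos(√0.04326) = 78.0°, giving θ ≈ 15 + 78.0 = 93.0°.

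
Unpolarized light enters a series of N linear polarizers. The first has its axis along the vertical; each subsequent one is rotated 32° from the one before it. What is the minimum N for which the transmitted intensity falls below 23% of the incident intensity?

N = 4

First polarizer halves the unpolarized light: factor 1/2.
Each further stage multiplies by cos²(32°) = 0.7192.
After N polarizers: T = 0.5·0.7192^(N−1). Require T < 0.23 ⇒ N−1 > ln(0.23/0.5)/ln(0.7192) = 2.36, so N−1 ≥ 3 and N = 4.
Check: N=4 gives T = 0.186 < 0.23; N=3 gives T = 0.2586.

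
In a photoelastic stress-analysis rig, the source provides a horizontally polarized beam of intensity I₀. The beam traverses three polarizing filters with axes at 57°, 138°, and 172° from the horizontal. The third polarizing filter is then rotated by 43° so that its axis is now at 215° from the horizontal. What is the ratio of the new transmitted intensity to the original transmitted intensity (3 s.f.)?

I_new/I_old ≈ 0.0736

Before rotation:
I₁ = I₀ cos²(57° − 0°) = I₀ cos²(57°) = 0.2966 I₀.
I₂ = I₁ cos²(138° − 57°) = 0.2966 I₀ · cos²(81°) = 0.007259 I₀.
I₃ = I₂ cos²(172° − 138°) = 0.007259 I₀ · cos²(34°) = 0.004989 I₀.
After rotation:
I₁ = I₀ cos²(57° − 0°) = I₀ cos²(57°) = 0.2966 I₀.
I₂ = I₁ cos²(138° − 57°) = 0.2966 I₀ · cos²(81°) = 0.007259 I₀.
I₃ = I₂ cos²(215° − 138°) = 0.007259 I₀ · cos²(77°) = 0.0003673 I₀.
Ratio = 0.0003673 / 0.004989 = 0.07363.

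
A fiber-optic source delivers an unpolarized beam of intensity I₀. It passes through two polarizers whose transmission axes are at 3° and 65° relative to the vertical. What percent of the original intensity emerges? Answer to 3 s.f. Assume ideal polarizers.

≈ 11.0%

Unpolarized light through the first polarizer → I₁ = ½ I₀, now polarized at 3°.
I₂ = I₁ cos²(65° − 3°) = 0.5 I₀ · cos²(62°) = 0.1102 I₀.
That is 11.02% of the incident intensity.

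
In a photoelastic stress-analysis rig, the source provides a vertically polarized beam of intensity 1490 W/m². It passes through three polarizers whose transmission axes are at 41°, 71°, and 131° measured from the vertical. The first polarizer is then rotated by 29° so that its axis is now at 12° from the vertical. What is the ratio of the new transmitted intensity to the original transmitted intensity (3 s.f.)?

Before rotation:
I₁ = I₀ cos²(41° − 0°) = I₀ cos²(41°) = 0.5696 I₀.
I₂ = I₁ cos²(71° − 41°) = 0.5696 I₀ · cos²(30°) = 0.4272 I₀.
I₃ = I₂ cos²(131° − 71°) = 0.4272 I₀ · cos²(60°) = 0.1068 I₀.
After rotation:
I₁ = I₀ cos²(12° − 0°) = I₀ cos²(12°) = 0.9568 I₀.
I₂ = I₁ cos²(71° − 12°) = 0.9568 I₀ · cos²(59°) = 0.2538 I₀.
I₃ = I₂ cos²(131° − 71°) = 0.2538 I₀ · cos²(60°) = 0.06345 I₀.
Ratio = 0.06345 / 0.1068 = 0.5941.

I_new/I_old ≈ 0.594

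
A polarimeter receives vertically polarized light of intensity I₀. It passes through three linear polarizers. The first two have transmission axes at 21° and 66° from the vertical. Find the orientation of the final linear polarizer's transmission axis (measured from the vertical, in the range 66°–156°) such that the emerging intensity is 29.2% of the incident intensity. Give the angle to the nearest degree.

θ ≈ 101°

I₁ = I₀ cos²(21° − 0°) = I₀ cos²(21°) = 0.8716 I₀.
I₂ = I₁ cos²(66° − 21°) = 0.8716 I₀ · cos²(45°) = 0.4358 I₀.
Need I₃/I₀ = 0.292, so cos²(θ − 66°) = 0.292 / 0.4358 = 0.6701.
θ − 66° = arccos(√0.6701) = 35.1°, giving θ ≈ 66 + 35.1 = 101.1°.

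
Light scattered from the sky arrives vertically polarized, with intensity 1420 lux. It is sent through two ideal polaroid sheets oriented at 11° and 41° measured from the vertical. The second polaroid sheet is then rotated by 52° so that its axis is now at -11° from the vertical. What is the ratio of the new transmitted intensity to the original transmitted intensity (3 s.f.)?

Before rotation:
I₁ = I₀ cos²(11° − 0°) = I₀ cos²(11°) = 0.9636 I₀.
I₂ = I₁ cos²(41° − 11°) = 0.9636 I₀ · cos²(30°) = 0.7227 I₀.
After rotation:
I₁ = I₀ cos²(11° − 0°) = I₀ cos²(11°) = 0.9636 I₀.
I₂ = I₁ cos²(-11° − 11°) = 0.9636 I₀ · cos²(22°) = 0.8284 I₀.
Ratio = 0.8284 / 0.7227 = 1.146.

I_new/I_old ≈ 1.15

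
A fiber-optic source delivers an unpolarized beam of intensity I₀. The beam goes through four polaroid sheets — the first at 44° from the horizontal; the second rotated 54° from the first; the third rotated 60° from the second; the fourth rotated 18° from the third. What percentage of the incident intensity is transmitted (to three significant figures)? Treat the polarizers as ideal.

Unpolarized light through the first polarizer → I₁ = ½ I₀, now polarized at 44°.
I₂ = I₁ cos²(54°) = 0.5 · 0.3455 I₀ = 0.1727 I₀.
I₃ = I₂ cos²(60°) = 0.1727 · 0.25 I₀ = 0.04319 I₀.
I₄ = I₃ cos²(18°) = 0.04319 · 0.9045 I₀ = 0.03906 I₀.
That is 3.906% of the incident intensity.

≈ 3.91%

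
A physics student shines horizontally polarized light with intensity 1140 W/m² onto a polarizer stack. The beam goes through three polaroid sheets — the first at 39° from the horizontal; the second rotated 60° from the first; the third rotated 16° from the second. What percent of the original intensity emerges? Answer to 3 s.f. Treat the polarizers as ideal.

I₁ = 1140 W/m² · cos²(39°) = 688.5 W/m².
I₂ = I₁ · cos²(60°) = 688.5 · 0.25 = 172.1 W/m².
I₃ = I₂ · cos²(16°) = 172.1 · 0.924 = 159 W/m².
That is 13.95% of the incident intensity.

≈ 14.0%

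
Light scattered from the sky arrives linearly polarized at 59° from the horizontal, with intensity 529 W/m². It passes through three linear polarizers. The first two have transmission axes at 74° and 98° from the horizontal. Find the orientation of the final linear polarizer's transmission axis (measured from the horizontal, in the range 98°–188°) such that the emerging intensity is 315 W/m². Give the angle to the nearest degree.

By Malus's law, I₁ = I₀ cos²(74° − 59°) = I₀ cos²(15°) = 0.933 I₀.
I₂ = I₁ cos²(98° − 74°) = 0.933 I₀ · cos²(24°) = 0.7787 I₀.
Target fraction: 315 / 529 W/m² = 0.5955 of I₀.
Need I₃/I₀ = 0.5955, so cos²(θ − 98°) = 0.5955 / 0.7787 = 0.7647.
θ − 98° = arccos(√0.7647) = 29.0°, giving θ ≈ 98 + 29.0 = 127.0°.

θ ≈ 127°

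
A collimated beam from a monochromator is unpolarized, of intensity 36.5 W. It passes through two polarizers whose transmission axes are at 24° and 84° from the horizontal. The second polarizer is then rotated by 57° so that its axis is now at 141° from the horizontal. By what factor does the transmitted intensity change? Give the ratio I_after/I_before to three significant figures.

Before rotation:
Unpolarized light through the first polarizer → I₁ = ½ I₀, now polarized at 24°.
I₂ = I₁ cos²(84° − 24°) = 0.5 I₀ · cos²(60°) = 0.125 I₀.
After rotation:
Unpolarized light through the first polarizer → I₁ = ½ I₀, now polarized at 24°.
Angle between axes 1 and 2: 63°. I₂ = 0.5 I₀ · cos²(63°) = 0.1031 I₀.
Ratio = 0.1031 / 0.125 = 0.8244.

I_new/I_old ≈ 0.824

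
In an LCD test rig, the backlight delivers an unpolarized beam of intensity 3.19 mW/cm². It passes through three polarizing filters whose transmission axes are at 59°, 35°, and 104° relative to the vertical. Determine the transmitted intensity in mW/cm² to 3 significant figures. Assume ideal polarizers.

Unpolarized light through the first polarizer → I₁ = 3.19 mW/cm²/2 = 1.595 mW/cm², polarized at 59°.
I₂ = I₁ · cos²(24°) = 1.595 · 0.8346 = 1.331 mW/cm².
I₃ = I₂ · cos²(69°) = 1.331 · 0.1284 = 0.171 mW/cm².

I ≈ 0.171 mW/cm²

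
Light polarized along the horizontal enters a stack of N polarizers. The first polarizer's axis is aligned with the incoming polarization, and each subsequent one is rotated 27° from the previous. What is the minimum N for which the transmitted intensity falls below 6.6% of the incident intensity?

N = 13

First polarizer is aligned with the polarization: full transmission.
Each further stage multiplies by cos²(27°) = 0.7939.
After N polarizers: T = 0.7939^(N−1). Require T < 0.066 ⇒ N−1 > ln(0.066)/ln(0.7939) = 11.78, so N−1 ≥ 12 and N = 13.
Check: N=13 gives T = 0.06268 < 0.066; N=12 gives T = 0.07895.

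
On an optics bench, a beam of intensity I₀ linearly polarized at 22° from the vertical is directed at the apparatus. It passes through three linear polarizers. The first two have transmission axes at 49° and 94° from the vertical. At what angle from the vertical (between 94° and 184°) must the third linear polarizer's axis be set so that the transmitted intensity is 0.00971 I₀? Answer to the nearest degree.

θ ≈ 175°

I₁ = I₀ cos²(49° − 22°) = I₀ cos²(27°) = 0.7939 I₀.
I₂ = I₁ cos²(94° − 49°) = 0.7939 I₀ · cos²(45°) = 0.3969 I₀.
Need I₃/I₀ = 0.00971, so cos²(θ − 94°) = 0.00971 / 0.3969 = 0.02446.
θ − 94° = arccos(√0.02446) = 81.0°, giving θ ≈ 94 + 81.0 = 175.0°.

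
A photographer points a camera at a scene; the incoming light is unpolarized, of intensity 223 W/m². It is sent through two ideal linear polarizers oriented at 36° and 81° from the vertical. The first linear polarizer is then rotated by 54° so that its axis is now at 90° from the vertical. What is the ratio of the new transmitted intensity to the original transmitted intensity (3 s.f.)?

Before rotation:
Unpolarized light through the first polarizer → I₁ = ½ I₀, now polarized at 36°.
I₂ = I₁ cos²(81° − 36°) = 0.5 I₀ · cos²(45°) = 0.25 I₀.
After rotation:
Unpolarized light through the first polarizer → I₁ = ½ I₀, now polarized at 90°.
I₂ = I₁ cos²(81° − 90°) = 0.5 I₀ · cos²(9°) = 0.4878 I₀.
Ratio = 0.4878 / 0.25 = 1.951.

I_new/I_old ≈ 1.95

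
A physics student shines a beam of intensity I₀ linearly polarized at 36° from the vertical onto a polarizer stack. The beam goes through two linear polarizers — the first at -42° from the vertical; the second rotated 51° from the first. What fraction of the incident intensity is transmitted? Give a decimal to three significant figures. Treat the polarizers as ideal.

≈ 0.0171 I₀

I₁ = I₀ cos²(-42° − 36°) = I₀ cos²(78°) = 0.04323 I₀.
I₂ = I₁ cos²(51°) = 0.04323 · 0.396 I₀ = 0.01712 I₀.
Transmitted fraction = 0.01712.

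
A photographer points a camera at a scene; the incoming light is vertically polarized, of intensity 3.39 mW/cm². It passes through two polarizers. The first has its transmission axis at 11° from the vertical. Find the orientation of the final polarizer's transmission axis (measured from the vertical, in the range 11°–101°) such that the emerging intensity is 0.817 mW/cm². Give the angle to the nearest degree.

θ ≈ 71°

I₁ = I₀ cos²(11° − 0°) = I₀ cos²(11°) = 0.9636 I₀.
Target fraction: 0.817 / 3.39 mW/cm² = 0.241 of I₀.
Need I₂/I₀ = 0.241, so cos²(θ − 11°) = 0.241 / 0.9636 = 0.2501.
θ − 11° = arccos(√0.2501) = 60.0°, giving θ ≈ 11 + 60.0 = 71.0°.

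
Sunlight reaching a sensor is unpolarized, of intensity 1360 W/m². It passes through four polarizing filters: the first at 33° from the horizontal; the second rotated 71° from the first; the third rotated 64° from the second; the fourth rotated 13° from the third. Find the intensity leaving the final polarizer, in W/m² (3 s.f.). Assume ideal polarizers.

Unpolarized light through the first polarizer → I₁ = 1360 W/m²/2 = 680 W/m², polarized at 33°.
I₂ = I₁ · cos²(71°) = 680 · 0.106 = 72.08 W/m².
I₃ = I₂ · cos²(64°) = 72.08 · 0.1922 = 13.85 W/m².
I₄ = I₃ · cos²(13°) = 13.85 · 0.9494 = 13.15 W/m².

I ≈ 13.1 W/m²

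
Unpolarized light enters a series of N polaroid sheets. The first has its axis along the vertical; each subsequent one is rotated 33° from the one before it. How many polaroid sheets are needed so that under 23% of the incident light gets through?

N = 4

First polarizer halves the unpolarized light: factor 1/2.
Each further stage multiplies by cos²(33°) = 0.7034.
After N polarizers: T = 0.5·0.7034^(N−1). Require T < 0.23 ⇒ N−1 > ln(0.23/0.5)/ln(0.7034) = 2.21, so N−1 ≥ 3 and N = 4.
Check: N=4 gives T = 0.174 < 0.23; N=3 gives T = 0.2474.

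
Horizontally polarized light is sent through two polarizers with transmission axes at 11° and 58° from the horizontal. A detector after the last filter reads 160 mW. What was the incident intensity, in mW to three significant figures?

By Malus's law, I₁ = I₀ cos²(11° − 0°) = I₀ cos²(11°) = 0.9636 I₀.
I₂ = I₁ cos²(58° − 11°) = 0.9636 I₀ · cos²(47°) = 0.4482 I₀.
So 160 mW = 0.4482 I₀, giving I₀ = 160/0.4482 = 357 mW.

I₀ ≈ 357 mW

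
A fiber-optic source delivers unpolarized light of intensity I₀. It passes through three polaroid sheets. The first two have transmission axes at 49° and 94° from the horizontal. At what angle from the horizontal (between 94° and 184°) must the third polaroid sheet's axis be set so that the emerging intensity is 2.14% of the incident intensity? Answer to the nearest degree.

θ ≈ 167°

Unpolarized light through the first polarizer → I₁ = ½ I₀, now polarized at 49°.
I₂ = I₁ cos²(94° − 49°) = 0.5 I₀ · cos²(45°) = 0.25 I₀.
Need I₃/I₀ = 0.0214, so cos²(θ − 94°) = 0.0214 / 0.25 = 0.0856.
θ − 94° = arccos(√0.0856) = 73.0°, giving θ ≈ 94 + 73.0 = 167.0°.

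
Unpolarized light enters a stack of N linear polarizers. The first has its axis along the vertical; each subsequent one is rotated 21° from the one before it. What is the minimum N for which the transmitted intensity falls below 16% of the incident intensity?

N = 10

First polarizer halves the unpolarized light: factor 1/2.
Each further stage multiplies by cos²(21°) = 0.8716.
After N polarizers: T = 0.5·0.8716^(N−1). Require T < 0.16 ⇒ N−1 > ln(0.16/0.5)/ln(0.8716) = 8.29, so N−1 ≥ 9 and N = 10.
Check: N=10 gives T = 0.1451 < 0.16; N=9 gives T = 0.1665.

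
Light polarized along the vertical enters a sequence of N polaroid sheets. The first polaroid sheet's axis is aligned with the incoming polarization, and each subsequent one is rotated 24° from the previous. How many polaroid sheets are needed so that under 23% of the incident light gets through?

N = 10

First polarizer is aligned with the polarization: full transmission.
Each further stage multiplies by cos²(24°) = 0.8346.
After N polarizers: T = 0.8346^(N−1). Require T < 0.23 ⇒ N−1 > ln(0.23)/ln(0.8346) = 8.13, so N−1 ≥ 9 and N = 10.
Check: N=10 gives T = 0.1964 < 0.23; N=9 gives T = 0.2353.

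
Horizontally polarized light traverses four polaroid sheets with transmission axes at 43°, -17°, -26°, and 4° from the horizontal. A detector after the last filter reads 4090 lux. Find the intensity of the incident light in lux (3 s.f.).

By Malus's law, I₁ = I₀ cos²(43° − 0°) = I₀ cos²(43°) = 0.5349 I₀.
I₂ = I₁ cos²(-17° − 43°) = 0.5349 I₀ · cos²(60°) = 0.1337 I₀.
I₃ = I₂ cos²(-26° + 17°) = 0.1337 I₀ · cos²(9°) = 0.1304 I₀.
I₄ = I₃ cos²(4° + 26°) = 0.1304 I₀ · cos²(30°) = 0.09784 I₀.
So 4090 lux = 0.09784 I₀, giving I₀ = 4090/0.09784 = 4.18e+04 lux.

I₀ ≈ 4.18e4 lux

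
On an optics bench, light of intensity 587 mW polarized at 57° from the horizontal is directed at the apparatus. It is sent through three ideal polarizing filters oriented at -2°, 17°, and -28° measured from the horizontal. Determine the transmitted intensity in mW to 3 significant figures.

I ≈ 69.6 mW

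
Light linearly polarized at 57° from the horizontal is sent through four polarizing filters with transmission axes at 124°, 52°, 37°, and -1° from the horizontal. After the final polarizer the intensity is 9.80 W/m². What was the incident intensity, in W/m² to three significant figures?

I₀ ≈ 1160 W/m²

I₁ = I₀ cos²(124° − 57°) = I₀ cos²(67°) = 0.1527 I₀.
I₂ = I₁ cos²(52° − 124°) = 0.1527 I₀ · cos²(72°) = 0.01458 I₀.
I₃ = I₂ cos²(37° − 52°) = 0.01458 I₀ · cos²(15°) = 0.0136 I₀.
I₄ = I₃ cos²(-1° − 37°) = 0.0136 I₀ · cos²(38°) = 0.008446 I₀.
So 9.80 W/m² = 0.008446 I₀, giving I₀ = 9.80/0.008446 = 1160 W/m².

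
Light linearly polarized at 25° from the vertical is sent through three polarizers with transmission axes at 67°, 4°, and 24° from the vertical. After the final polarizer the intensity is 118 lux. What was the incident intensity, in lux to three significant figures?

I₁ = I₀ cos²(67° − 25°) = I₀ cos²(42°) = 0.5523 I₀.
I₂ = I₁ cos²(4° − 67°) = 0.5523 I₀ · cos²(63°) = 0.1138 I₀.
I₃ = I₂ cos²(24° − 4°) = 0.1138 I₀ · cos²(20°) = 0.1005 I₀.
So 118 lux = 0.1005 I₀, giving I₀ = 118/0.1005 = 1174 lux.

I₀ ≈ 1170 lux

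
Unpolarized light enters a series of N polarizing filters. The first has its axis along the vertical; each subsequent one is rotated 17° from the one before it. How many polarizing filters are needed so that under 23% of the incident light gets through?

First polarizer halves the unpolarized light: factor 1/2.
Each further stage multiplies by cos²(17°) = 0.9145.
After N polarizers: T = 0.5·0.9145^(N−1). Require T < 0.23 ⇒ N−1 > ln(0.23/0.5)/ln(0.9145) = 8.69, so N−1 ≥ 9 and N = 10.
Check: N=10 gives T = 0.2237 < 0.23; N=9 gives T = 0.2446.

N = 10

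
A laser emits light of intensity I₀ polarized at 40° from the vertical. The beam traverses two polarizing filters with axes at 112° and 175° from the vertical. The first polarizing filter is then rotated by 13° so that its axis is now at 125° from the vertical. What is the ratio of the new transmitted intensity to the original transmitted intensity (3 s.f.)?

Before rotation:
I₁ = I₀ cos²(112° − 40°) = I₀ cos²(72°) = 0.09549 I₀.
I₂ = I₁ cos²(175° − 112°) = 0.09549 I₀ · cos²(63°) = 0.01968 I₀.
After rotation:
I₁ = I₀ cos²(125° − 40°) = I₀ cos²(85°) = 0.007596 I₀.
I₂ = I₁ cos²(175° − 125°) = 0.007596 I₀ · cos²(50°) = 0.003139 I₀.
Ratio = 0.003139 / 0.01968 = 0.1595.

I_new/I_old ≈ 0.159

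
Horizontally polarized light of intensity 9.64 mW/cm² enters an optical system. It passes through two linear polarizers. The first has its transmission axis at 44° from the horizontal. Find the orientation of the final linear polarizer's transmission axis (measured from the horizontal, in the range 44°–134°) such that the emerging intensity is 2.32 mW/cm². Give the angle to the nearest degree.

θ ≈ 91°

I₁ = I₀ cos²(44° − 0°) = I₀ cos²(44°) = 0.5174 I₀.
Target fraction: 2.32 / 9.64 mW/cm² = 0.2407 of I₀.
Need I₂/I₀ = 0.2407, so cos²(θ − 44°) = 0.2407 / 0.5174 = 0.4651.
θ − 44° = arccos(√0.4651) = 47.0°, giving θ ≈ 44 + 47.0 = 91.0°.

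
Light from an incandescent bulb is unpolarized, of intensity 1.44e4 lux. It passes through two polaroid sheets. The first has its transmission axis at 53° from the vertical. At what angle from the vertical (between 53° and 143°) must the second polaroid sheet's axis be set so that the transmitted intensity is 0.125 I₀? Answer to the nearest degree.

Unpolarized light through the first polarizer → I₁ = ½ I₀, now polarized at 53°.
Need I₂/I₀ = 0.125, so cos²(θ − 53°) = 0.125 / 0.5 = 0.25.
θ − 53° = arccos(√0.25) = 60.0°, giving θ ≈ 53 + 60.0 = 113.0°.

θ ≈ 113°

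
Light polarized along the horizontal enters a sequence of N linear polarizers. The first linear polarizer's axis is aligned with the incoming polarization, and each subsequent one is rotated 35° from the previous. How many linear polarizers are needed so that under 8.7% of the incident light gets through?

First polarizer is aligned with the polarization: full transmission.
Each further stage multiplies by cos²(35°) = 0.671.
After N polarizers: T = 0.671^(N−1). Require T < 0.087 ⇒ N−1 > ln(0.087)/ln(0.671) = 6.12, so N−1 ≥ 7 and N = 8.
Check: N=8 gives T = 0.06125 < 0.087; N=7 gives T = 0.09128.

N = 8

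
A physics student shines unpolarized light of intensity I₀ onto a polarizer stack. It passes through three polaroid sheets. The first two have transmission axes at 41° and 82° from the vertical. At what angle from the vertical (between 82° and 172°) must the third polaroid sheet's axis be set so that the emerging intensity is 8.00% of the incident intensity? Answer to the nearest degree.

Unpolarized light through the first polarizer → I₁ = ½ I₀, now polarized at 41°.
I₂ = I₁ cos²(82° − 41°) = 0.5 I₀ · cos²(41°) = 0.2848 I₀.
Need I₃/I₀ = 0.08, so cos²(θ − 82°) = 0.08 / 0.2848 = 0.2809.
θ − 82° = arccos(√0.2809) = 58.0°, giving θ ≈ 82 + 58.0 = 140.0°.

θ ≈ 140°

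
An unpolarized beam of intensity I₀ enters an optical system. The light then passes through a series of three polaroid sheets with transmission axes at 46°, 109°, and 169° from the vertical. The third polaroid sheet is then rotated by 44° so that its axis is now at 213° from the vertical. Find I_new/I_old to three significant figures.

I_new/I_old ≈ 0.234

Before rotation:
Unpolarized light through the first polarizer → I₁ = ½ I₀, now polarized at 46°.
I₂ = I₁ cos²(109° − 46°) = 0.5 I₀ · cos²(63°) = 0.1031 I₀.
I₃ = I₂ cos²(169° − 109°) = 0.1031 I₀ · cos²(60°) = 0.02576 I₀.
After rotation:
Unpolarized light through the first polarizer → I₁ = ½ I₀, now polarized at 46°.
I₂ = I₁ cos²(109° − 46°) = 0.5 I₀ · cos²(63°) = 0.1031 I₀.
Angle between axes 2 and 3: 76°. I₃ = 0.1031 I₀ · cos²(76°) = 0.006031 I₀.
Ratio = 0.006031 / 0.02576 = 0.2341.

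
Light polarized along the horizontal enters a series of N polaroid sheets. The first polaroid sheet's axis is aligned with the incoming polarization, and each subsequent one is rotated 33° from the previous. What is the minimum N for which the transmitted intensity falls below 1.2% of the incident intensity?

First polarizer is aligned with the polarization: full transmission.
Each further stage multiplies by cos²(33°) = 0.7034.
After N polarizers: T = 0.7034^(N−1). Require T < 0.012 ⇒ N−1 > ln(0.012)/ln(0.7034) = 12.57, so N−1 ≥ 13 and N = 14.
Check: N=14 gives T = 0.01031 < 0.012; N=13 gives T = 0.01466.

N = 14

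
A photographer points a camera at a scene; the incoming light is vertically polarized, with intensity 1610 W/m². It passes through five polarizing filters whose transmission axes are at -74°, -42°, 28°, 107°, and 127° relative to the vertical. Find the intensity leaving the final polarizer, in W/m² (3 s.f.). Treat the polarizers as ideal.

I ≈ 0.331 W/m²

By Malus's law, I₁ = 1610 W/m² · cos²(74°) = 122.3 W/m².
I₂ = I₁ · cos²(32°) = 122.3 · 0.7192 = 87.97 W/m².
I₃ = I₂ · cos²(70°) = 87.97 · 0.117 = 10.29 W/m².
I₄ = I₃ · cos²(79°) = 10.29 · 0.03641 = 0.3747 W/m².
I₅ = I₄ · cos²(20°) = 0.3747 · 0.883 = 0.3308 W/m².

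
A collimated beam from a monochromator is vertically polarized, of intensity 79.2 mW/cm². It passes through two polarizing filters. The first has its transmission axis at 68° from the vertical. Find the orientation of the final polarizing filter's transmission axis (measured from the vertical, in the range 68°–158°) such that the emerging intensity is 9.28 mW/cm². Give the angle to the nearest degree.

θ ≈ 92°

I₁ = I₀ cos²(68° − 0°) = I₀ cos²(68°) = 0.1403 I₀.
Target fraction: 9.28 / 79.2 mW/cm² = 0.1172 of I₀.
Need I₂/I₀ = 0.1172, so cos²(θ − 68°) = 0.1172 / 0.1403 = 0.835.
θ − 68° = arccos(√0.835) = 24.0°, giving θ ≈ 68 + 24.0 = 92.0°.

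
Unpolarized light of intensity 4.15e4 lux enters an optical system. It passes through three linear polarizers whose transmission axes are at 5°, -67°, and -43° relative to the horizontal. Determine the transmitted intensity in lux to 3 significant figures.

Unpolarized light through the first polarizer → I₁ = 4.15e4 lux/2 = 2.075e+04 lux, polarized at 5°.
I₂ = I₁ · cos²(72°) = 2.075e+04 · 0.09549 = 1981 lux.
I₃ = I₂ · cos²(24°) = 1981 · 0.8346 = 1654 lux.

I ≈ 1650 lux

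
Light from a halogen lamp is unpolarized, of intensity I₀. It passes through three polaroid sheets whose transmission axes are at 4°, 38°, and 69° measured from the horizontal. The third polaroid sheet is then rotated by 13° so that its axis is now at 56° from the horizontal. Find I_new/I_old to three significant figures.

Before rotation:
Unpolarized light through the first polarizer → I₁ = ½ I₀, now polarized at 4°.
I₂ = I₁ cos²(38° − 4°) = 0.5 I₀ · cos²(34°) = 0.3437 I₀.
I₃ = I₂ cos²(69° − 38°) = 0.3437 I₀ · cos²(31°) = 0.2525 I₀.
After rotation:
Unpolarized light through the first polarizer → I₁ = ½ I₀, now polarized at 4°.
I₂ = I₁ cos²(38° − 4°) = 0.5 I₀ · cos²(34°) = 0.3437 I₀.
I₃ = I₂ cos²(56° − 38°) = 0.3437 I₀ · cos²(18°) = 0.3108 I₀.
Ratio = 0.3108 / 0.2525 = 1.231.

I_new/I_old ≈ 1.23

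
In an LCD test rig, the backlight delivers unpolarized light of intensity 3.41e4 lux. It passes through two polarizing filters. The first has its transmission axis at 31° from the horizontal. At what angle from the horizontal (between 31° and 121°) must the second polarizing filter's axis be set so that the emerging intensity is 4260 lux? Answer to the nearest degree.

Unpolarized light through the first polarizer → I₁ = ½ I₀, now polarized at 31°.
Target fraction: 4260 / 3.41e4 lux = 0.1249 of I₀.
Need I₂/I₀ = 0.1249, so cos²(θ − 31°) = 0.1249 / 0.5 = 0.2499.
θ − 31° = arccos(√0.2499) = 60.0°, giving θ ≈ 31 + 60.0 = 91.0°.

θ ≈ 91°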